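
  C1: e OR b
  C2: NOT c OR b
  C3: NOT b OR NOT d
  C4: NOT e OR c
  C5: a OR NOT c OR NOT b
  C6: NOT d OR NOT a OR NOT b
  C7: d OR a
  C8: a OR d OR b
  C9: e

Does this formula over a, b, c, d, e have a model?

Satisfiable

Unit clause (e) forces e = true.
Unit clause (c) forces c = true.
Unit clause (b) forces b = true.
Unit clause (NOT d) forces d = false.
Unit clause (a) forces a = true.
All clauses are satisfied.
A satisfying assignment: a ↦ true, b ↦ true, c ↦ true, d ↦ false, e ↦ true.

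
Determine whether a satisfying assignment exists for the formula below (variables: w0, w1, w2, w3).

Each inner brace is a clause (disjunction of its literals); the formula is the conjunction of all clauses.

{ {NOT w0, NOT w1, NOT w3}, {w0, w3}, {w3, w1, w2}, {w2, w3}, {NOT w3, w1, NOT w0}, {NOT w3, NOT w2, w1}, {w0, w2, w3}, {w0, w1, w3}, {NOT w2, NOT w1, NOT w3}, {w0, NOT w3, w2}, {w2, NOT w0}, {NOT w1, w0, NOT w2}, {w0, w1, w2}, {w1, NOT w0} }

Branch on w0: set w0 = true.
The clause (w2) is unit, so w2 = true.
The clause (w1) is unit, so w1 = true.
The clause (NOT w3) is unit, so w3 = false.
Every clause now holds.
A satisfying assignment: w0=true, w1=true, w2=true, w3=false.

Yes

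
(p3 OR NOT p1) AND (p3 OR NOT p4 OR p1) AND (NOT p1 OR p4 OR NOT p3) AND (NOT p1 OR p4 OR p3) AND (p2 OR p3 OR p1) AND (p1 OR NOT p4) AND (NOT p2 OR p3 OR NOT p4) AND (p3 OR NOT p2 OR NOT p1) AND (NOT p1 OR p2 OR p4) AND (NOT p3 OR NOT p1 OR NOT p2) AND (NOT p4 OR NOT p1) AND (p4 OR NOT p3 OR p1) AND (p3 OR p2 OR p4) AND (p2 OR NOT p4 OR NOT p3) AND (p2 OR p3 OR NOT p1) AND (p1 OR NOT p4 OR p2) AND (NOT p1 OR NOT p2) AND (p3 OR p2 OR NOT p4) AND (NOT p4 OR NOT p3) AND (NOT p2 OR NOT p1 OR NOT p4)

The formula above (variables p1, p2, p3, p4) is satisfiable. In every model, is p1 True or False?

False

Suppose p1 = true.
From the singleton clause (p3), p3 = true.
From the singleton clause (p4), p4 = true.
That conflicts with the unit clause (NOT p4).
So every satisfying assignment has p1 = False.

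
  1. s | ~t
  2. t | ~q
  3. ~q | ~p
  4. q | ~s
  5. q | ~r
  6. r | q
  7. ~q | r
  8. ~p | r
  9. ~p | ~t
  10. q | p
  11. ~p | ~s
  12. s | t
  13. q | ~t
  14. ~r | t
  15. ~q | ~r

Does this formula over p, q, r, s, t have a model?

Try s = 1.
From the singleton clause (q), q = 1.
From the singleton clause (t), t = 1.
From the singleton clause (~p), p = 0.
From the singleton clause (r), r = 1.
Now (~r) is unsatisfied and unit — conflict.
That branch fails; take s = 0 instead.
From the singleton clause (~t), t = 0.
Now (t) is unsatisfied and unit — conflict.
Either choice for s ends in contradiction.
No assignment satisfies every clause.

No, unsatisfiable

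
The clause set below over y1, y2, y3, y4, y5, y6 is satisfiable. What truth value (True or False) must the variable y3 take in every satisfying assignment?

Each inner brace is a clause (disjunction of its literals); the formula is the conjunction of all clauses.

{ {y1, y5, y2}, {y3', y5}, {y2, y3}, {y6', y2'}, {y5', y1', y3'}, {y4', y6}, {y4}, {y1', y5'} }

True

Suppose y3 = 0.
(y2) alone gives y2 = 1.
(y6') alone gives y6 = 0.
(y4') alone gives y4 = 0.
That conflicts with the unit clause (y4).
So every satisfying assignment has y3 = True.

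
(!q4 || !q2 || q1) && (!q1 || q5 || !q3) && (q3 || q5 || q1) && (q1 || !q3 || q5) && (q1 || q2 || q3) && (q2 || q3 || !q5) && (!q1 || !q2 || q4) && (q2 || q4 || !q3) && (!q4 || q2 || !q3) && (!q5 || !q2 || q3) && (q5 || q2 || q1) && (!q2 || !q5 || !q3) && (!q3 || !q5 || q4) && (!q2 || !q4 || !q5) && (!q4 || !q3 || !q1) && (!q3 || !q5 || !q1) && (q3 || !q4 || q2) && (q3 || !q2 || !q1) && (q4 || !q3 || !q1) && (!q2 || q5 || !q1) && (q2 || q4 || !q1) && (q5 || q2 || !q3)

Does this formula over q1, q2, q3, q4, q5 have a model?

Unsatisfiable

Suppose q4 = false.
Suppose q1 = false.
Suppose q3 = true.
Unit clause (q5) forces q5 = true.
But (!q5) is also a unit clause — contradiction.
Backtrack on q3: now try q3 = false.
Unit clause (q5) forces q5 = true.
Unit clause (q2) forces q2 = true.
But (!q2) is also a unit clause — contradiction.
Both values of q3 lead to a conflict.
Backtrack on q1: now try q1 = true.
Unit clause (!q2) forces q2 = false.
But (q2) is also a unit clause — contradiction.
Both values of q1 lead to a conflict.
Backtrack on q4: now try q4 = true.
Suppose q2 = false.
Unit clause (!q3) forces q3 = false.
But (q3) is also a unit clause — contradiction.
Backtrack on q2: now try q2 = true.
Unit clause (q1) forces q1 = true.
Unit clause (!q5) forces q5 = false.
But (q5) is also a unit clause — contradiction.
Both values of q2 lead to a conflict.
Both values of q4 lead to a conflict.
No assignment satisfies every clause.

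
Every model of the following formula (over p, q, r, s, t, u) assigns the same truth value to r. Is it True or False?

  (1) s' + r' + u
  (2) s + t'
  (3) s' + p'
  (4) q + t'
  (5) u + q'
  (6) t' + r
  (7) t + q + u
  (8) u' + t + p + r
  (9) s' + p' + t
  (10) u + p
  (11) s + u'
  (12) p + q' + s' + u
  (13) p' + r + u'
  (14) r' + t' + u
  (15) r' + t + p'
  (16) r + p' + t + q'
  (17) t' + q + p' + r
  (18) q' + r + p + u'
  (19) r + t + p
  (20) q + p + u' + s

True

Suppose r = 0.
From the singleton clause (t'), t = 0.
From the singleton clause (p), p = 1.
From the singleton clause (s'), s = 0.
From the singleton clause (u'), u = 0.
From the singleton clause (q'), q = 0.
That conflicts with the unit clause (q).
So every satisfying assignment has r = True.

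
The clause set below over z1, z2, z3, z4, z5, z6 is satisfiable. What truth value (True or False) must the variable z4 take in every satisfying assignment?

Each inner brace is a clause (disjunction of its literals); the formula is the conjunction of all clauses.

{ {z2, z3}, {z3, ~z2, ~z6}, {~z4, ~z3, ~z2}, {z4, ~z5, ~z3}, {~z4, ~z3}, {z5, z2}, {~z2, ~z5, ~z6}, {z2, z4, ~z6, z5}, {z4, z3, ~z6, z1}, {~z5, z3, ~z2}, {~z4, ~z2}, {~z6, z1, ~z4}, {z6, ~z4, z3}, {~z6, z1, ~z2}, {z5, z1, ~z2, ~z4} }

False

Suppose z4 = 1.
The clause (~z3) is unit, so z3 = 0.
The clause (z2) is unit, so z2 = 1.
Now (~z2) is unsatisfied and unit — conflict.
So every satisfying assignment has z4 = False.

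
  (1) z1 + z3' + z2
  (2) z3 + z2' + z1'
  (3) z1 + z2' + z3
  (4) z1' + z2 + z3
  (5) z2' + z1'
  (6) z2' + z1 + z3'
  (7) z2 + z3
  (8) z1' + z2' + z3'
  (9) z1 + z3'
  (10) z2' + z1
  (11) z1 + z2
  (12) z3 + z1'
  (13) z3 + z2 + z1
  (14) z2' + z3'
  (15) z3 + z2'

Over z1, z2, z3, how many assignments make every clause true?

There are 2^3 = 8 truth assignments over (z1, z2, z3).
Split on z3. With z3 = 1, the clauses containing z3 are satisfied and z3' drops from the rest; 1 of the 2^2 = 4 assignments to the other variables satisfy what remains.
With z3 = 0, by the same count on the reduced clause set, 0 assignments work.
Total: 1 + 0 = 1.

1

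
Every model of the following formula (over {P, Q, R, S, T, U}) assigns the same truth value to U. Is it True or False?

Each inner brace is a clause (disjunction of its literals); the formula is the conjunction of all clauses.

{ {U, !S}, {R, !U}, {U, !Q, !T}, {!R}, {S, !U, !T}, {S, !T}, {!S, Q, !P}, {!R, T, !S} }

False

Suppose U = true.
Unit clause (R) forces R = true.
But (!R) is also a unit clause — contradiction.
So every satisfying assignment has U = False.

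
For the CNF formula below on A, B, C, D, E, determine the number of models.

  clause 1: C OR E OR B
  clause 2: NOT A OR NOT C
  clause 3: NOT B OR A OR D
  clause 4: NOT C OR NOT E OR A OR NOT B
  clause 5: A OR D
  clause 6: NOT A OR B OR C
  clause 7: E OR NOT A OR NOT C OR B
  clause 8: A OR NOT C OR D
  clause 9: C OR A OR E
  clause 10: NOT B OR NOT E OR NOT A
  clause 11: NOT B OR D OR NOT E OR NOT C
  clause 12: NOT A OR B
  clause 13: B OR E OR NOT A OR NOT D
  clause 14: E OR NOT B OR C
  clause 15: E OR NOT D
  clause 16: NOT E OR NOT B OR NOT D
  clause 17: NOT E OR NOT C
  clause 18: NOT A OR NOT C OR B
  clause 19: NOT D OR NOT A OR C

There are 2^5 = 32 truth assignments over (A, B, C, D, E).
Split on B. With B = true, the clauses containing B are satisfied and NOT B drops from the rest; 0 of the 2^4 = 16 assignments to the other variables satisfy what remains.
With B = false, by the same count on the reduced clause set, 1 assignment works.
(One model: A=F, B=F, C=F, D=T, E=T.)
Total: 0 + 1 = 1.

1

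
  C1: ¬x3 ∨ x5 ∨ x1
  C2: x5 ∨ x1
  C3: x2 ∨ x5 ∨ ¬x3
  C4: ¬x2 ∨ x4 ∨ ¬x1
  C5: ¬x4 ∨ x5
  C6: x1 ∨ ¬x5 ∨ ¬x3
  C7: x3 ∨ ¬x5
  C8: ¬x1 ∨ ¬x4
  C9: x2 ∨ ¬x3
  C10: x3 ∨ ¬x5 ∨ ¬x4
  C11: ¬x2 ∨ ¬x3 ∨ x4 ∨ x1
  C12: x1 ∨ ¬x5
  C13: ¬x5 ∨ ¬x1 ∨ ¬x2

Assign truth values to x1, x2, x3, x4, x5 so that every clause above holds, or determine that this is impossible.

Case x5 = False:
From the singleton clause (x1), x1 = True.
From the singleton clause (¬x4), x4 = False.
From the singleton clause (¬x2), x2 = False.
From the singleton clause (¬x3), x3 = False.
All clauses are satisfied.

x1=True, x2=False, x3=False, x4=False, x5=False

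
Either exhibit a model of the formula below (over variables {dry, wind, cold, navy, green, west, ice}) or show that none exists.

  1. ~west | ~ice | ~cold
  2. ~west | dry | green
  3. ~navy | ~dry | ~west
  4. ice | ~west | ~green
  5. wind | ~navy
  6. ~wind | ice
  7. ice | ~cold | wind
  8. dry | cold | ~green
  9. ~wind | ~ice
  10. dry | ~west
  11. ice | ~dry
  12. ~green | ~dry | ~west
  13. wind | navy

Case wind = 1:
From the singleton clause (ice), ice = 1.
But (~ice) is also a unit clause — contradiction.
That branch fails; take wind = 0 instead.
From the singleton clause (~navy), navy = 0.
But (navy) is also a unit clause — contradiction.
Neither wind = 1 nor wind = 0 works.

UNSATISFIABLE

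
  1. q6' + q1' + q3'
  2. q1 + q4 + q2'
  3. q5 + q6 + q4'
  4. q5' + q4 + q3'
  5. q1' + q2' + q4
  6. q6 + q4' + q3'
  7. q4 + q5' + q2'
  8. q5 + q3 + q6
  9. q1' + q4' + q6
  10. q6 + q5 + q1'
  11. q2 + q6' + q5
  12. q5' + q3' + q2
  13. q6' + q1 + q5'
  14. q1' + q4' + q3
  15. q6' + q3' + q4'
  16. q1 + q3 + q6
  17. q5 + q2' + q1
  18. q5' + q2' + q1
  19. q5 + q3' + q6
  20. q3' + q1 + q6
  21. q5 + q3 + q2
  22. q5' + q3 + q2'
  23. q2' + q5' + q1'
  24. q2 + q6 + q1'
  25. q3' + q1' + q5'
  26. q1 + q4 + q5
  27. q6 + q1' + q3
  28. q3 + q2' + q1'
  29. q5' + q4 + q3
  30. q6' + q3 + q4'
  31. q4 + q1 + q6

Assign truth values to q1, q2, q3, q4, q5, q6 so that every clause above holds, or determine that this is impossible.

Case q6 = 0:
Case q5 = 1:
Case q4 = 1:
Unit clause (q3') forces q3 = 0.
Unit clause (q1') forces q1 = 0.
Now (q1) is unsatisfied and unit — conflict.
That branch fails; take q4 = 0 instead.
Unit clause (q3') forces q3 = 0.
Now (q3) is unsatisfied and unit — conflict.
Both values of q4 lead to a conflict.
That branch fails; take q5 = 0 instead.
Unit clause (q4') forces q4 = 0.
Unit clause (q3) forces q3 = 1.
Now (q3') is unsatisfied and unit — conflict.
Both values of q5 lead to a conflict.
That branch fails; take q6 = 1 instead.
Case q1 = 0:
Unit clause (q5') forces q5 = 0.
Unit clause (q2) forces q2 = 1.
Now (q2') is unsatisfied and unit — conflict.
That branch fails; take q1 = 1 instead.
Unit clause (q3') forces q3 = 0.
Unit clause (q4') forces q4 = 0.
Unit clause (q2') forces q2 = 0.
Unit clause (q5) forces q5 = 1.
Now (q5') is unsatisfied and unit — conflict.
Both values of q1 lead to a conflict.
Both values of q6 lead to a conflict.

UNSATISFIABLE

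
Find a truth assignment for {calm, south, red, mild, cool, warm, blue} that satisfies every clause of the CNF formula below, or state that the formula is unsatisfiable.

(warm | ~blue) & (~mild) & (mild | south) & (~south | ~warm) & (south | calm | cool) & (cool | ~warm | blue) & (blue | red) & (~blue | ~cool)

(~mild) alone gives mild = 0.
(south) alone gives south = 1.
(~warm) alone gives warm = 0.
(~blue) alone gives blue = 0.
(red) alone gives red = 1.
All clauses hold; calm, cool can take either value.

calm=0,  south=1,  red=1,  mild=0,  cool=1,  warm=0,  blue=0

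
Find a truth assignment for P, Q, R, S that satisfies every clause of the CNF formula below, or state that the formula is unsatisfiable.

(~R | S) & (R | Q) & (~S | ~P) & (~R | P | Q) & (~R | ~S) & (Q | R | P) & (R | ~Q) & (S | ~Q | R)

Try R = 0.
From the singleton clause (Q), Q = 1.
But (~Q) is also a unit clause — contradiction.
Backtrack on R: now try R = 1.
From the singleton clause (S), S = 1.
But (~S) is also a unit clause — contradiction.
Both values of R lead to a conflict.

UNSATISFIABLE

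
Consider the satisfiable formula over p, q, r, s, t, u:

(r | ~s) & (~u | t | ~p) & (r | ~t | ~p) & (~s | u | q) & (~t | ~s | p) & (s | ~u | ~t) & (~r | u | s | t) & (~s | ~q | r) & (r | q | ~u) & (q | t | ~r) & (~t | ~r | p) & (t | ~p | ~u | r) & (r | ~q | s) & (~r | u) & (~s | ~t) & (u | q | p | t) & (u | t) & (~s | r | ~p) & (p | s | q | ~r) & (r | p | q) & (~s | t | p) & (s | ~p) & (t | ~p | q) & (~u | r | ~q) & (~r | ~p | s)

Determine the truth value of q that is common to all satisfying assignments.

Suppose q = 0.
Case r = 1:
The clause (t) is unit, so t = 1.
The clause (p) is unit, so p = 1.
The clause (u) is unit, so u = 1.
The clause (s) is unit, so s = 1.
That conflicts with the unit clause (~s).
That branch fails; take r = 0 instead.
The clause (~s) is unit, so s = 0.
The clause (~u) is unit, so u = 0.
The clause (t) is unit, so t = 1.
The clause (~p) is unit, so p = 0.
That conflicts with the unit clause (p).
Both values of r lead to a conflict.
So every satisfying assignment has q = True.

True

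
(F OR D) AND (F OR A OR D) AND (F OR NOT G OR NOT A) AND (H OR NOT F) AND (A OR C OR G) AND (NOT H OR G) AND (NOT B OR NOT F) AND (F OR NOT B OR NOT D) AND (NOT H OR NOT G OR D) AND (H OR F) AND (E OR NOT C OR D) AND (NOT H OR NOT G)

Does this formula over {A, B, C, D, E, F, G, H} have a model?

Unsatisfiable

Case F = true:
(H) alone gives H = true.
(G) alone gives G = true.
But (NOT G) is also a unit clause — contradiction.
So F must be the other value — set F = false.
(D) alone gives D = true.
(NOT B) alone gives B = false.
(H) alone gives H = true.
(G) alone gives G = true.
But (NOT G) is also a unit clause — contradiction.
Either choice for F ends in contradiction.
No assignment satisfies every clause.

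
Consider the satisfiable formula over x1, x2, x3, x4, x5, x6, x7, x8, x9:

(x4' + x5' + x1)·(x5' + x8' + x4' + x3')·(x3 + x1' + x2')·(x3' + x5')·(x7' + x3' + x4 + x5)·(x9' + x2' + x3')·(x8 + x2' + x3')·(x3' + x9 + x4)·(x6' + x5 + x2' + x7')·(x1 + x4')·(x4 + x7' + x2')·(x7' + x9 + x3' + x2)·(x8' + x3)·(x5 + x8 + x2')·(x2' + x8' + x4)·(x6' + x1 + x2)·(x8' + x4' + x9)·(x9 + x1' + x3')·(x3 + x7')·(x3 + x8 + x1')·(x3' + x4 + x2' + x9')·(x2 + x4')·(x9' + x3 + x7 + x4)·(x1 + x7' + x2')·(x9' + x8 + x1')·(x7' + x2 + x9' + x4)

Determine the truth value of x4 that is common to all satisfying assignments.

Suppose x4 = 1.
Unit clause (x1) forces x1 = 1.
Unit clause (x2) forces x2 = 1.
Unit clause (x3) forces x3 = 1.
Unit clause (x5') forces x5 = 0.
Unit clause (x9') forces x9 = 0.
But (x9) is also a unit clause — contradiction.
So every satisfying assignment has x4 = False.

False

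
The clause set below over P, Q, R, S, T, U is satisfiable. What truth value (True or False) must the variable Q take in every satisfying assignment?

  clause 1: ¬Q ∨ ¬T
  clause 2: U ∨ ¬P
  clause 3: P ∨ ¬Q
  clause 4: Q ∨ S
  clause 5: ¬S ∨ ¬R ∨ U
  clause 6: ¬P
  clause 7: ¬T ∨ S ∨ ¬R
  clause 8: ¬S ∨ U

Suppose Q = True.
Unit clause (¬T) forces T = False.
Unit clause (P) forces P = True.
Now (¬P) is unsatisfied and unit — conflict.
So every satisfying assignment has Q = False.

False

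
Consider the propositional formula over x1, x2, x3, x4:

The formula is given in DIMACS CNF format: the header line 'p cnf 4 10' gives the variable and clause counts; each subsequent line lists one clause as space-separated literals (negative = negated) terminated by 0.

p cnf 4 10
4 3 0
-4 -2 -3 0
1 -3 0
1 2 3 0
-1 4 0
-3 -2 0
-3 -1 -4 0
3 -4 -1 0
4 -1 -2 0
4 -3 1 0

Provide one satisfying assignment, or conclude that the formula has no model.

x1: False,  x2: True,  x3: False,  x4: True

Case x4 = True:
Case x2 = True:
The clause (¬x3) is unit, so x3 = False.
The clause (¬x1) is unit, so x1 = False.
This assignment satisfies each clause.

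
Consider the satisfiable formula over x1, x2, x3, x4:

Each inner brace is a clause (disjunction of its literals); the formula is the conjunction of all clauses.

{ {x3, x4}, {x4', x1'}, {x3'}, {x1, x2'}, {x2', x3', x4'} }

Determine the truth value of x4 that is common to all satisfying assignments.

True

Suppose x4 = 0.
The clause (x3) is unit, so x3 = 1.
But (x3') is also a unit clause — contradiction.
So every satisfying assignment has x4 = True.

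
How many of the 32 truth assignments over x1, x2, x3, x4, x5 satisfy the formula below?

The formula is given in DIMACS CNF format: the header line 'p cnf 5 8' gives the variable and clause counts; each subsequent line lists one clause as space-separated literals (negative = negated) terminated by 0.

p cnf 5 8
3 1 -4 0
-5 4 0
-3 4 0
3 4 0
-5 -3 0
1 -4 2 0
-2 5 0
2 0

1

There are 2^5 = 32 truth assignments over (x1, x2, x3, x4, x5).
Split on x3. With x3 = True, the clauses containing x3 are satisfied and ¬x3 drops from the rest; 0 of the 2^4 = 16 assignments to the other variables satisfy what remains.
With x3 = False, by the same count on the reduced clause set, 1 assignment works.
(One model: x1=T, x2=T, x3=F, x4=T, x5=T.)
Total: 0 + 1 = 1.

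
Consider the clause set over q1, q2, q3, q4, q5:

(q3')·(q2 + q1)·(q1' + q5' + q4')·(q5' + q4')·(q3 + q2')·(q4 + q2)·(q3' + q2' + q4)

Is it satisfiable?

Yes

Unit clause (q3') forces q3 = 0.
Unit clause (q2') forces q2 = 0.
Unit clause (q1) forces q1 = 1.
Unit clause (q4) forces q4 = 1.
Unit clause (q5') forces q5 = 0.
This assignment satisfies each clause.
A satisfying assignment: q1: 1, q2: 0, q3: 0, q4: 1, q5: 0.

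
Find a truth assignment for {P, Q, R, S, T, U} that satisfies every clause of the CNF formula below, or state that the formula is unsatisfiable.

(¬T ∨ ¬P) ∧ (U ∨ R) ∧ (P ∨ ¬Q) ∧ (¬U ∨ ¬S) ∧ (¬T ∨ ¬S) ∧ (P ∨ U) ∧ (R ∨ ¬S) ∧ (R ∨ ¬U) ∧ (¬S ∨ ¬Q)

P: True, Q: True, R: True, S: False, T: False, U: False

Branch on T: set T = False.
Branch on U: set U = False.
(R) alone gives R = True.
(P) alone gives P = True.
Branch on S: set S = False.
No clause remains; Q is free.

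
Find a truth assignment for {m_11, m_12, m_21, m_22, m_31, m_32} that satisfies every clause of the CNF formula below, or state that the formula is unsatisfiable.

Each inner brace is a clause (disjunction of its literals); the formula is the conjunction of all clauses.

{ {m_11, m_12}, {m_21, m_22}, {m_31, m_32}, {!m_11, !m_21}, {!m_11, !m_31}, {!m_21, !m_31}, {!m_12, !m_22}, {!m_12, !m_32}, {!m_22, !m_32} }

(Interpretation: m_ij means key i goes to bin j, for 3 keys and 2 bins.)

Branch on m_11: set m_11 = true.
Unit clause (!m_21) forces m_21 = false.
Unit clause (m_22) forces m_22 = true.
Unit clause (!m_31) forces m_31 = false.
Unit clause (m_32) forces m_32 = true.
That conflicts with the unit clause (!m_32).
Backtrack on m_11: now try m_11 = false.
Unit clause (m_12) forces m_12 = true.
Unit clause (!m_22) forces m_22 = false.
Unit clause (m_21) forces m_21 = true.
Unit clause (!m_31) forces m_31 = false.
Unit clause (m_32) forces m_32 = true.
That conflicts with the unit clause (!m_32).
Either choice for m_11 ends in contradiction.

UNSATISFIABLE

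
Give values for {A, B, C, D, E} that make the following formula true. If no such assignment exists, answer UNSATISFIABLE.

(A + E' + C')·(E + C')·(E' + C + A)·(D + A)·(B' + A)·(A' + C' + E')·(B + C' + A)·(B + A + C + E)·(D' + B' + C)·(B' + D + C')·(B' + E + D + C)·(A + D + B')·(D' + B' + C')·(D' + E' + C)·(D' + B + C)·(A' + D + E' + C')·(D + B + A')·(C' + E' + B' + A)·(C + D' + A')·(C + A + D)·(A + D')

Branch on E: set E = 1.
Branch on A: set A = 1.
(C') alone gives C = 0.
(D') alone gives D = 0.
(B) alone gives B = 1.
All clauses are satisfied.

A=1, B=1, C=0, D=0, E=1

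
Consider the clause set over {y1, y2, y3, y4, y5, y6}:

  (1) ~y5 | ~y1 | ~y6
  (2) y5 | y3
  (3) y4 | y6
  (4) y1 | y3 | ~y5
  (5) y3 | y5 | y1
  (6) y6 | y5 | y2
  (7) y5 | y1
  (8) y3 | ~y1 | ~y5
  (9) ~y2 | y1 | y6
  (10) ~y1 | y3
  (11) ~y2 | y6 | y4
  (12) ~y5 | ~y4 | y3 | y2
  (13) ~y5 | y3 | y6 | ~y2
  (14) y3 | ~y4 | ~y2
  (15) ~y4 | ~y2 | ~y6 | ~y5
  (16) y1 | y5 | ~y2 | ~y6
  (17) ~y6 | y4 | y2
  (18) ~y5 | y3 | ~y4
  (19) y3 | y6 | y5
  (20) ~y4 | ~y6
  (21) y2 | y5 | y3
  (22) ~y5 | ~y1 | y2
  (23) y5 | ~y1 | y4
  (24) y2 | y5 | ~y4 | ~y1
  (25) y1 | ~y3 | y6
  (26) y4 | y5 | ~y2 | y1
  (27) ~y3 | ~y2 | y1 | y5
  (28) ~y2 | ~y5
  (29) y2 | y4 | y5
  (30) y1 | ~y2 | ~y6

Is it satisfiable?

Branch on y5: set y5 = 0.
The clause (y3) is unit, so y3 = 1.
The clause (y1) is unit, so y1 = 1.
The clause (y4) is unit, so y4 = 1.
The clause (~y6) is unit, so y6 = 0.
The clause (y2) is unit, so y2 = 1.
All clauses are satisfied.
A satisfying assignment: y1: 1,  y2: 1,  y3: 1,  y4: 1,  y5: 0,  y6: 0.

Satisfiable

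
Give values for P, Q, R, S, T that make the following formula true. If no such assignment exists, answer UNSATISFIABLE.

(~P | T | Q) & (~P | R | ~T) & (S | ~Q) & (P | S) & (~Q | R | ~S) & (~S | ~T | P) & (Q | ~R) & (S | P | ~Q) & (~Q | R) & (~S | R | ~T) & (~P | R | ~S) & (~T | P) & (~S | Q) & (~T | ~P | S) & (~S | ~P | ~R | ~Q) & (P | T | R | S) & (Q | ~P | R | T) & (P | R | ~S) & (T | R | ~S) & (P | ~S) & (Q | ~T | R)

Try S = 1.
The clause (Q) is unit, so Q = 1.
The clause (R) is unit, so R = 1.
The clause (~P) is unit, so P = 0.
Now (P) is unsatisfied and unit — conflict.
That branch fails; take S = 0 instead.
The clause (~Q) is unit, so Q = 0.
The clause (P) is unit, so P = 1.
The clause (T) is unit, so T = 1.
Now (~T) is unsatisfied and unit — conflict.
Neither S = 1 nor S = 0 works.

UNSATISFIABLE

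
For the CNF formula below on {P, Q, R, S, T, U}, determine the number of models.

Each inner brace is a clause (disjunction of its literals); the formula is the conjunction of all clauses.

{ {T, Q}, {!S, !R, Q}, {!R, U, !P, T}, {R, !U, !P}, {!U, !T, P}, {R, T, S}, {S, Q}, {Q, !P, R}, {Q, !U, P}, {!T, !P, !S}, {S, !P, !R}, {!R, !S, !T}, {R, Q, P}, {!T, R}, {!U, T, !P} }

8

There are 2^6 = 64 truth assignments over (P, Q, R, S, T, U).
Split on U. With U = true, the clauses containing U are satisfied and !U drops from the rest; 3 of the 2^5 = 32 assignments to the other variables satisfy what remains.
With U = false, by the same count on the reduced clause set, 5 assignments work.
(One model: P=F, Q=T, R=F, S=T, T=F, U=F.)
Total: 3 + 5 = 8.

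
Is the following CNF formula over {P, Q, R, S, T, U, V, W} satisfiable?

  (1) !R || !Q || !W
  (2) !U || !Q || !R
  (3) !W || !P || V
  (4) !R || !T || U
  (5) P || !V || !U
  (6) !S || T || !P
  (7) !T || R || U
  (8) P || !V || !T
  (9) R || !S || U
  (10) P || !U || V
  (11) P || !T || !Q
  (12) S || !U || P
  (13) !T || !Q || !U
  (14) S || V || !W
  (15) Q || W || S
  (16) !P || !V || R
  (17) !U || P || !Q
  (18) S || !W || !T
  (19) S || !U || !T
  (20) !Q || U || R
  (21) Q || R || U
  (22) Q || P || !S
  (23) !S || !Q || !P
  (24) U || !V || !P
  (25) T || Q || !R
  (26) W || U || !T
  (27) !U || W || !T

Case R = true:
Case Q = true:
Unit clause (!W) forces W = false.
Unit clause (!U) forces U = false.
Unit clause (!T) forces T = false.
Case S = false:
Case V = true:
Unit clause (!P) forces P = false.
All clauses are satisfied.
A satisfying assignment: P: false,  Q: true,  R: true,  S: false,  T: false,  U: false,  V: true,  W: false.

Yes, satisfiable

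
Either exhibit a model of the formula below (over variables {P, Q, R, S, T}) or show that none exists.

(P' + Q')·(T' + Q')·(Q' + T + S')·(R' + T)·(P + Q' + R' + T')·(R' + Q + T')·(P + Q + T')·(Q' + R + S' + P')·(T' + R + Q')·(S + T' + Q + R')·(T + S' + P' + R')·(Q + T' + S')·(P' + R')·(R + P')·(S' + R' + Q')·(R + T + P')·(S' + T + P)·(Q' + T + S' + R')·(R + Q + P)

Case P = 0:
Case T = 0:
Unit clause (R') forces R = 0.
Unit clause (S') forces S = 0.
Unit clause (Q) forces Q = 1.
This assignment satisfies each clause.

P ↦ 0,  Q ↦ 1,  R ↦ 0,  S ↦ 0,  T ↦ 0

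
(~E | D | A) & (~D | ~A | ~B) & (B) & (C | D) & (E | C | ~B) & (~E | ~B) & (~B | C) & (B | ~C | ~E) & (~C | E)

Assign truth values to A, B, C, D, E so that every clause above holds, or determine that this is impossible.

Unit clause (B) forces B = 1.
Unit clause (~E) forces E = 0.
Unit clause (C) forces C = 1.
But (~C) is also a unit clause — contradiction.

UNSATISFIABLE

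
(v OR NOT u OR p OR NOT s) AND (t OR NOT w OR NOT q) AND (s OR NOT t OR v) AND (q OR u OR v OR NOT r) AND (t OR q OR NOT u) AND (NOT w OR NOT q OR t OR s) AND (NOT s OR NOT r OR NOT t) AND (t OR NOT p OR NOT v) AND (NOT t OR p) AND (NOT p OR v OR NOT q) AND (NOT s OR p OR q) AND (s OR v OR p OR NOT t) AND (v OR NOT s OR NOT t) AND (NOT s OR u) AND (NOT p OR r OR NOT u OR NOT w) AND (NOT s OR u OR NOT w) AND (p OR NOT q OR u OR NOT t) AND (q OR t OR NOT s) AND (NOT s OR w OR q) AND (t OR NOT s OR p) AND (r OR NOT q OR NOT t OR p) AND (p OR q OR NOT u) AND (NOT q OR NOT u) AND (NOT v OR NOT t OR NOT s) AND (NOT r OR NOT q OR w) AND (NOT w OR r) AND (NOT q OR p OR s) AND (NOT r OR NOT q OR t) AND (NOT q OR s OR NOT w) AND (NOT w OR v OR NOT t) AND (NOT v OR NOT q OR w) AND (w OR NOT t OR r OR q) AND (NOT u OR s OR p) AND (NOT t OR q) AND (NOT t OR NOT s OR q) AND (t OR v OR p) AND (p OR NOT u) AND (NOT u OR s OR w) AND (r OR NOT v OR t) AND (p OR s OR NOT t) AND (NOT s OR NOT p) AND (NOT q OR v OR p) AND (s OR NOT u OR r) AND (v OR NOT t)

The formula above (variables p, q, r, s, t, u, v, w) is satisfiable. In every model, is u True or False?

Suppose u = true.
From the singleton clause (NOT q), q = false.
From the singleton clause (t), t = true.
Now (NOT t) is unsatisfied and unit — conflict.
So every satisfying assignment has u = False.

False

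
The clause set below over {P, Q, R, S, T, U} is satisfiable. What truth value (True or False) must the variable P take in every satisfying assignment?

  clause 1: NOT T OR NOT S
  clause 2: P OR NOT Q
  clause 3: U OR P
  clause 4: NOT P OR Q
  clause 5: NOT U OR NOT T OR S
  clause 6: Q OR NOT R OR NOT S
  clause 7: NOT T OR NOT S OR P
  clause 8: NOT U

Suppose P = false.
The clause (NOT Q) is unit, so Q = false.
The clause (U) is unit, so U = true.
Now (NOT U) is unsatisfied and unit — conflict.
So every satisfying assignment has P = True.

True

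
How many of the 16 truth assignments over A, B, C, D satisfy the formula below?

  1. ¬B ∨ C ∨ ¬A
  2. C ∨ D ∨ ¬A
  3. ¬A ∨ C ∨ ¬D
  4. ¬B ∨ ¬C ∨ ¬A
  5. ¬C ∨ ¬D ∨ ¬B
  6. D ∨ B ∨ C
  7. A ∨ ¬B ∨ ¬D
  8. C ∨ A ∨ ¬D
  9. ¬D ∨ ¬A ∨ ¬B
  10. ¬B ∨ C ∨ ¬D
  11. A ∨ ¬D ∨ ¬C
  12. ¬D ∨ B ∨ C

5

There are 2^4 = 16 truth assignments over (A, B, C, D).
Split on C. With C = True, the clauses containing C are satisfied and ¬C drops from the rest; 4 of the 2^3 = 8 assignments to the other variables satisfy what remains.
With C = False, by the same count on the reduced clause set, 1 assignment works.
(One model: A=F, B=F, C=T, D=F.)
Total: 4 + 1 = 5.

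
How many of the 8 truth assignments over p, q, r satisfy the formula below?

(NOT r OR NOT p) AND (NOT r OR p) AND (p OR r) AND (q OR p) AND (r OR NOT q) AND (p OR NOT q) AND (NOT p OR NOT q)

1

There are 2^3 = 8 truth assignments over (p, q, r).
Split on r. With r = true, the clauses containing r are satisfied and NOT r drops from the rest; 0 of the 2^2 = 4 assignments to the other variables satisfy what remains.
With r = false, by the same count on the reduced clause set, 1 assignment works.
(One model: p=T, q=F, r=F.)
Total: 0 + 1 = 1.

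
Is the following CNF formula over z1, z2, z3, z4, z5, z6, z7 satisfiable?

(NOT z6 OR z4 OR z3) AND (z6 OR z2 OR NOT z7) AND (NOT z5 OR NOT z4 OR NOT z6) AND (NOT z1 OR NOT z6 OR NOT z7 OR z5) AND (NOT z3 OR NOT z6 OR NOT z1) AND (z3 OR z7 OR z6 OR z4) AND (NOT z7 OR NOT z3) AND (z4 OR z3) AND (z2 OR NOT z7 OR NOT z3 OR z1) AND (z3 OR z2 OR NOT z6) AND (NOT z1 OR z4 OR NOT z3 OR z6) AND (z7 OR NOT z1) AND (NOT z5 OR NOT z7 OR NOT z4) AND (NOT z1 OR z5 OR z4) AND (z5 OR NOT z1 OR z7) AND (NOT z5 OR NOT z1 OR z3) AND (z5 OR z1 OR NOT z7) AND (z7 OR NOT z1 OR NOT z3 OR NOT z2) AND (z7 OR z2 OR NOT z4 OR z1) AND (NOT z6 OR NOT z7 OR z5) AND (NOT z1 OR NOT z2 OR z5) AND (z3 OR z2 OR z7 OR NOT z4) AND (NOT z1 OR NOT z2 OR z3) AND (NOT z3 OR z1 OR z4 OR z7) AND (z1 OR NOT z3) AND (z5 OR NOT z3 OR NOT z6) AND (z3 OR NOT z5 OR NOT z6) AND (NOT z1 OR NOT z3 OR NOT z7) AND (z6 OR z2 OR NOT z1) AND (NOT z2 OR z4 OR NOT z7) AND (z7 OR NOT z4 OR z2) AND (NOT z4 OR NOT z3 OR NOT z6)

Yes, satisfiable

Case z7 = false:
From the singleton clause (NOT z1), z1 = false.
From the singleton clause (NOT z3), z3 = false.
From the singleton clause (z4), z4 = true.
From the singleton clause (z2), z2 = true.
Case z5 = true:
From the singleton clause (NOT z6), z6 = false.
This assignment satisfies each clause.
A satisfying assignment: z1 ↦ false, z2 ↦ true, z3 ↦ false, z4 ↦ true, z5 ↦ true, z6 ↦ false, z7 ↦ false.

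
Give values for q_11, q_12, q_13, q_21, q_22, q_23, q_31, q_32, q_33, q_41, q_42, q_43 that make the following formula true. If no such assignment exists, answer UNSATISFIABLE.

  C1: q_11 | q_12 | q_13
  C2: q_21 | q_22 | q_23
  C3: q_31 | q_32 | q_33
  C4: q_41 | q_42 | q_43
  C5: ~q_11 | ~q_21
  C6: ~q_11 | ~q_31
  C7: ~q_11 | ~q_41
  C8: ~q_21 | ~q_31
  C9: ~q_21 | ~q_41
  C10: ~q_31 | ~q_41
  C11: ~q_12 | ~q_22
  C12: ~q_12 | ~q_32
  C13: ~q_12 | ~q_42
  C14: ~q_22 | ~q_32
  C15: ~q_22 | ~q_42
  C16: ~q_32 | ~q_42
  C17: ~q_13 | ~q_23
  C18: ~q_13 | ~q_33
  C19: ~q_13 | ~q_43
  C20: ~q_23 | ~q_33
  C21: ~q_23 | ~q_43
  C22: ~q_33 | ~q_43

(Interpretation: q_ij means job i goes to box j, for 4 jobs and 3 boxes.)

UNSATISFIABLE

Try q_11 = 0.
Try q_12 = 1.
From the singleton clause (~q_22), q_22 = 0.
From the singleton clause (~q_32), q_32 = 0.
From the singleton clause (~q_42), q_42 = 0.
Try q_21 = 1.
From the singleton clause (~q_31), q_31 = 0.
From the singleton clause (q_33), q_33 = 1.
From the singleton clause (~q_41), q_41 = 0.
From the singleton clause (q_43), q_43 = 1.
That conflicts with the unit clause (~q_43).
That branch fails; take q_21 = 0 instead.
From the singleton clause (q_23), q_23 = 1.
From the singleton clause (~q_13), q_13 = 0.
From the singleton clause (~q_33), q_33 = 0.
From the singleton clause (q_31), q_31 = 1.
From the singleton clause (~q_41), q_41 = 0.
From the singleton clause (q_43), q_43 = 1.
That conflicts with the unit clause (~q_43).
Neither q_21 = 1 nor q_21 = 0 works.
That branch fails; take q_12 = 0 instead.
From the singleton clause (q_13), q_13 = 1.
From the singleton clause (~q_23), q_23 = 0.
From the singleton clause (~q_33), q_33 = 0.
From the singleton clause (~q_43), q_43 = 0.
Try q_21 = 1.
From the singleton clause (~q_31), q_31 = 0.
From the singleton clause (q_32), q_32 = 1.
From the singleton clause (~q_41), q_41 = 0.
From the singleton clause (q_42), q_42 = 1.
That conflicts with the unit clause (~q_42).
That branch fails; take q_21 = 0 instead.
From the singleton clause (q_22), q_22 = 1.
From the singleton clause (~q_32), q_32 = 0.
From the singleton clause (q_31), q_31 = 1.
From the singleton clause (~q_41), q_41 = 0.
From the singleton clause (q_42), q_42 = 1.
That conflicts with the unit clause (~q_42).
Neither q_21 = 1 nor q_21 = 0 works.
Neither q_12 = 1 nor q_12 = 0 works.
That branch fails; take q_11 = 1 instead.
From the singleton clause (~q_21), q_21 = 0.
From the singleton clause (~q_31), q_31 = 0.
From the singleton clause (~q_41), q_41 = 0.
Try q_22 = 1.
From the singleton clause (~q_12), q_12 = 0.
From the singleton clause (~q_32), q_32 = 0.
From the singleton clause (q_33), q_33 = 1.
From the singleton clause (~q_42), q_42 = 0.
From the singleton clause (q_43), q_43 = 1.
That conflicts with the unit clause (~q_43).
That branch fails; take q_22 = 0 instead.
From the singleton clause (q_23), q_23 = 1.
From the singleton clause (~q_13), q_13 = 0.
From the singleton clause (~q_33), q_33 = 0.
From the singleton clause (q_32), q_32 = 1.
From the singleton clause (~q_12), q_12 = 0.
From the singleton clause (~q_42), q_42 = 0.
From the singleton clause (q_43), q_43 = 1.
That conflicts with the unit clause (~q_43).
Neither q_22 = 1 nor q_22 = 0 works.
Neither q_11 = 1 nor q_11 = 0 works.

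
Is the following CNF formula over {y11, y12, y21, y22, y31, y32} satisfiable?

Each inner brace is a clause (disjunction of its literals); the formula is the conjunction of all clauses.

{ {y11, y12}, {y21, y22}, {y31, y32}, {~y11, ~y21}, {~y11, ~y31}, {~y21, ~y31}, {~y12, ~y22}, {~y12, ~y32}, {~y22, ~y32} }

Unsatisfiable

Branch on y11: set y11 = 1.
The clause (~y21) is unit, so y21 = 0.
The clause (y22) is unit, so y22 = 1.
The clause (~y31) is unit, so y31 = 0.
The clause (y32) is unit, so y32 = 1.
Now (~y32) is unsatisfied and unit — conflict.
Backtrack on y11: now try y11 = 0.
The clause (y12) is unit, so y12 = 1.
The clause (~y22) is unit, so y22 = 0.
The clause (y21) is unit, so y21 = 1.
The clause (~y31) is unit, so y31 = 0.
The clause (y32) is unit, so y32 = 1.
Now (~y32) is unsatisfied and unit — conflict.
Both values of y11 lead to a conflict.
No assignment satisfies every clause.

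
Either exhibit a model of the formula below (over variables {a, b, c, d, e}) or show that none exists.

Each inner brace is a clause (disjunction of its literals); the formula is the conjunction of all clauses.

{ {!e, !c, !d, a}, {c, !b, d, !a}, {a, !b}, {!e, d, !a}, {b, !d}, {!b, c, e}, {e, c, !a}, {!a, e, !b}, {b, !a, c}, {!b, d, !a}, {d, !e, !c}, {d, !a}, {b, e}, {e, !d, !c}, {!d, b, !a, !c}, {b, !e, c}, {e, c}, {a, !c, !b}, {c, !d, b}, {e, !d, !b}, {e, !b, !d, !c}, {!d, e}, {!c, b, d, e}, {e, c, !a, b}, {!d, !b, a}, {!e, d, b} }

Branch on a: set a = true.
(d) alone gives d = true.
(b) alone gives b = true.
(e) alone gives e = true.
Every clause is now satisfied; c is unconstrained.

a: true, b: true, c: false, d: true, e: true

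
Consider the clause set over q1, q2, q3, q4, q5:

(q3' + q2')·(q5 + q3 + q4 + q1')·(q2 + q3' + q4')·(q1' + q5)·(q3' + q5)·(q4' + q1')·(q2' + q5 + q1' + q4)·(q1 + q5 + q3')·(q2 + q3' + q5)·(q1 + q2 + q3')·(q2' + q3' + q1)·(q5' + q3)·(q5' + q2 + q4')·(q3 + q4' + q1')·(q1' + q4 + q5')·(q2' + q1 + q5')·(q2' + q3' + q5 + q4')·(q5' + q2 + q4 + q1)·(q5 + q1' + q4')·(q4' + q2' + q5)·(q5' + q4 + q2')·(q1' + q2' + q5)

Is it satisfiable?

Case q3 = 0:
The clause (q5') is unit, so q5 = 0.
The clause (q1') is unit, so q1 = 0.
Case q4 = 0:
No clause remains; q2 is free.
A satisfying assignment: q1: 0; q2: 1; q3: 0; q4: 0; q5: 0.

Yes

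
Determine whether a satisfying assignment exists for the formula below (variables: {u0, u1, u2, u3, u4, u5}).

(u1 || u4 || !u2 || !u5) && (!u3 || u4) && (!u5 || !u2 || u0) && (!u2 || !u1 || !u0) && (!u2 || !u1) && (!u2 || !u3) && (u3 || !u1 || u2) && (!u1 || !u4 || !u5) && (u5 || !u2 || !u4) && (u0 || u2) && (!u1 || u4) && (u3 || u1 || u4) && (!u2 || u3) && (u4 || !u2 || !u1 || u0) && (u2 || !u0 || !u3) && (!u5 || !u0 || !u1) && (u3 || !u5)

Try u3 = false.
(!u2) alone gives u2 = false.
(!u1) alone gives u1 = false.
(u0) alone gives u0 = true.
(u4) alone gives u4 = true.
(!u5) alone gives u5 = false.
All clauses are satisfied.
A satisfying assignment: u0 ↦ true,  u1 ↦ false,  u2 ↦ false,  u3 ↦ false,  u4 ↦ true,  u5 ↦ false.

Yes, satisfiable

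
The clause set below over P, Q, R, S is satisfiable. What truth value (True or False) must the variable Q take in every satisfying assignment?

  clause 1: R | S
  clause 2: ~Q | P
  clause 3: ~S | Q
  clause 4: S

True

Suppose Q = 0.
The clause (~S) is unit, so S = 0.
Now (S) is unsatisfied and unit — conflict.
So every satisfying assignment has Q = True.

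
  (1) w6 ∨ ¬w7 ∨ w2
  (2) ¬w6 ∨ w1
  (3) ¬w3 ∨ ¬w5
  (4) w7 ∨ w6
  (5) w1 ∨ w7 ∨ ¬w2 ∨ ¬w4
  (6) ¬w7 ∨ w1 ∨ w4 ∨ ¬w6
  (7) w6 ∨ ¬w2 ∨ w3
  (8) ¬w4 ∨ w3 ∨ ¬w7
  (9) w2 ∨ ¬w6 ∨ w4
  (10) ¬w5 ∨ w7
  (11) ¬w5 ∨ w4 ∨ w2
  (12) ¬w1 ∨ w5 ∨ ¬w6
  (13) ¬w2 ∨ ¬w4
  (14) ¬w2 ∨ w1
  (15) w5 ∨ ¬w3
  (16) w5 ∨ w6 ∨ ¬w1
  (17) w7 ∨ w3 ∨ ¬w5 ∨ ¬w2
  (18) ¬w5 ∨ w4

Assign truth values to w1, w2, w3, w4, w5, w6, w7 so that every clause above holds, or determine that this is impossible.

UNSATISFIABLE

Branch on w6: set w6 = False.
(w7) alone gives w7 = True.
(w2) alone gives w2 = True.
(w3) alone gives w3 = True.
(¬w5) alone gives w5 = False.
Now (w5) is unsatisfied and unit — conflict.
Backtrack on w6: now try w6 = True.
(w1) alone gives w1 = True.
(w5) alone gives w5 = True.
(¬w3) alone gives w3 = False.
(w7) alone gives w7 = True.
(¬w4) alone gives w4 = False.
Now (w4) is unsatisfied and unit — conflict.
Both values of w6 lead to a conflict.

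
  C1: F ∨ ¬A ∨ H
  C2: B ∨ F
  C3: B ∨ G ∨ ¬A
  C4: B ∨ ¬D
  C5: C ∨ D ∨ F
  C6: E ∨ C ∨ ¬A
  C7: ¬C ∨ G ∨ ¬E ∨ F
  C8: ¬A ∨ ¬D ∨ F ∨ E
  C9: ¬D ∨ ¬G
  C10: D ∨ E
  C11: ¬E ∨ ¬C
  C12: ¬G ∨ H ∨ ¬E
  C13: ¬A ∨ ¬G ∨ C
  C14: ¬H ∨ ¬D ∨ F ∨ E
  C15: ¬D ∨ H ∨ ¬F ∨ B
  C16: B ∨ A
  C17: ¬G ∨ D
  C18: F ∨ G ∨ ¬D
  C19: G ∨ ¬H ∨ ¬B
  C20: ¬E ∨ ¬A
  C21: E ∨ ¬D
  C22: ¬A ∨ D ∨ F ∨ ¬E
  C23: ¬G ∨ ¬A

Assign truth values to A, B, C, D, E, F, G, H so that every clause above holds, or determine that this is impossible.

A=False,  B=True,  C=False,  D=True,  E=True,  F=True,  G=False,  H=False

Suppose B = True.
Suppose D = True.
From the singleton clause (¬G), G = False.
From the singleton clause (F), F = True.
From the singleton clause (¬H), H = False.
From the singleton clause (E), E = True.
From the singleton clause (¬C), C = False.
From the singleton clause (¬A), A = False.
This assignment satisfies each clause.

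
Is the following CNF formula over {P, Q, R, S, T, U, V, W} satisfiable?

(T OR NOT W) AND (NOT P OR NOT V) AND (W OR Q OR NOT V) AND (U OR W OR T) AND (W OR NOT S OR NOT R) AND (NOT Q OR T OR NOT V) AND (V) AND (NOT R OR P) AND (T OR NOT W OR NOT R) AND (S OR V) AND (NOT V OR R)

No, unsatisfiable

From the singleton clause (V), V = true.
From the singleton clause (NOT P), P = false.
From the singleton clause (NOT R), R = false.
But (R) is also a unit clause — contradiction.
No assignment satisfies every clause.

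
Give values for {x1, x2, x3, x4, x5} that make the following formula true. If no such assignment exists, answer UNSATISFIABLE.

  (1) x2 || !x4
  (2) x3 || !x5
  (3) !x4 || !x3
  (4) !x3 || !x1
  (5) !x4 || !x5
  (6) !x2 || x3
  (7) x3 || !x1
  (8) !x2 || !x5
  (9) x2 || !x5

Case x2 = false:
The clause (!x4) is unit, so x4 = false.
The clause (!x5) is unit, so x5 = false.
Case x3 = false:
The clause (!x1) is unit, so x1 = false.
Every clause now holds.

x1 ↦ false,  x2 ↦ false,  x3 ↦ false,  x4 ↦ false,  x5 ↦ false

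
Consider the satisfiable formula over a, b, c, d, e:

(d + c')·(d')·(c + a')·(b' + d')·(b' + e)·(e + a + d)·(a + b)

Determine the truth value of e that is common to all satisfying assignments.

True

Suppose e = 0.
The clause (d') is unit, so d = 0.
The clause (c') is unit, so c = 0.
The clause (a') is unit, so a = 0.
Now (a) is unsatisfied and unit — conflict.
So every satisfying assignment has e = True.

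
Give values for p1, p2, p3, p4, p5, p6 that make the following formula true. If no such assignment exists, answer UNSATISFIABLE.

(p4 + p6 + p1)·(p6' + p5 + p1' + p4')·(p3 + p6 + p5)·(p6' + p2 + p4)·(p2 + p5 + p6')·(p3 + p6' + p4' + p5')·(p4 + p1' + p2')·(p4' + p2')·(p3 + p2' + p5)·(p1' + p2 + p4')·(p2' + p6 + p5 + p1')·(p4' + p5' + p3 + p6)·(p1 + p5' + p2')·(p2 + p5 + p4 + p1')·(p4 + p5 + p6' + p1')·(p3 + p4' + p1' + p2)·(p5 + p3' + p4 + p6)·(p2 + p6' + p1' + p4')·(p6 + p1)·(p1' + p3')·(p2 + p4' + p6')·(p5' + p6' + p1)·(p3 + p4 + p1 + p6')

Case p4 = 0:
Case p6 = 1:
Unit clause (p2) forces p2 = 1.
Unit clause (p1') forces p1 = 0.
Unit clause (p5') forces p5 = 0.
Unit clause (p3) forces p3 = 1.
This assignment satisfies each clause.

p1=0; p2=1; p3=1; p4=0; p5=0; p6=1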